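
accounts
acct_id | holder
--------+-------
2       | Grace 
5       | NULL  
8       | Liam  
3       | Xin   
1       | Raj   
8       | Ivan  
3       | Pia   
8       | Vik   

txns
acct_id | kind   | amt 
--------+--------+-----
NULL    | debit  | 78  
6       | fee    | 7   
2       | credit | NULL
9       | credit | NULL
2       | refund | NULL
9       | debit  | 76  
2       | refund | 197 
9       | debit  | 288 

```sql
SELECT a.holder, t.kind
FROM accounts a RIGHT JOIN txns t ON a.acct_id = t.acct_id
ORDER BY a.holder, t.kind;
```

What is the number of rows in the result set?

RIGHT JOIN keeps every row from `txns`; unmatched rows get NULL for `accounts`'s columns.
Matching on a.acct_id = t.acct_id. A NULL in a compared column never satisfies the condition.
Matched pairs: 3; unmatched t rows kept: 5.
Total: 3 matched + 5 padded = 8 rows.

8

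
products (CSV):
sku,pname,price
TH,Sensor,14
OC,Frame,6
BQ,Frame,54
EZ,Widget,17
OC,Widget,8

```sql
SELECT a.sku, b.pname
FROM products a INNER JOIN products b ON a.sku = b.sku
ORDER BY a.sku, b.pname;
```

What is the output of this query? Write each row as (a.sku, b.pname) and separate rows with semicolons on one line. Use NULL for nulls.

INNER JOIN keeps only pairs where the ON condition holds.
Matching on a.sku = b.sku.
- a[0] sku=TH → 1 match(es) in b → 1 row(s).
- a[1] sku=OC → 2 match(es) in b → 2 row(s).
- a[2] sku=BQ → 1 match(es) in b → 1 row(s).
- a[3] sku=EZ → 1 match(es) in b → 1 row(s).
- a[4] sku=OC → 2 match(es) in b → 2 row(s).
After projecting and ordering:
a.sku | b.pname
BQ | Frame
EZ | Widget
OC | Frame
OC | Frame
OC | Widget
OC | Widget
TH | Sensor

(BQ, Frame); (EZ, Widget); (OC, Frame); (OC, Frame); (OC, Widget); (OC, Widget); (TH, Sensor)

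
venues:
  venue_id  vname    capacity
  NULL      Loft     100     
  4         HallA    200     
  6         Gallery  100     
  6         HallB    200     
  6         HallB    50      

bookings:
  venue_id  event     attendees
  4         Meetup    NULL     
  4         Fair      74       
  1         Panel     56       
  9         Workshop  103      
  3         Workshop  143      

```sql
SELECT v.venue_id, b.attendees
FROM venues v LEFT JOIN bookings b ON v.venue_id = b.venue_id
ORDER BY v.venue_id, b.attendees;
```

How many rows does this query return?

LEFT JOIN keeps every row from `venues`; unmatched rows get NULL for `bookings`'s columns.
Matching on v.venue_id = b.venue_id. A NULL in a compared column never satisfies the condition.
- v[0] venue_id=NULL → no match; kept with NULLs on the b side.
- v[1] venue_id=4 → 2 match(es) in b → 2 row(s).
- v[2] venue_id=6 → no match; kept with NULLs on the b side.
- v[3] venue_id=6 → no match; kept with NULLs on the b side.
- v[4] venue_id=6 → no match; kept with NULLs on the b side.
Total: 2 matched + 4 padded = 6 rows.

6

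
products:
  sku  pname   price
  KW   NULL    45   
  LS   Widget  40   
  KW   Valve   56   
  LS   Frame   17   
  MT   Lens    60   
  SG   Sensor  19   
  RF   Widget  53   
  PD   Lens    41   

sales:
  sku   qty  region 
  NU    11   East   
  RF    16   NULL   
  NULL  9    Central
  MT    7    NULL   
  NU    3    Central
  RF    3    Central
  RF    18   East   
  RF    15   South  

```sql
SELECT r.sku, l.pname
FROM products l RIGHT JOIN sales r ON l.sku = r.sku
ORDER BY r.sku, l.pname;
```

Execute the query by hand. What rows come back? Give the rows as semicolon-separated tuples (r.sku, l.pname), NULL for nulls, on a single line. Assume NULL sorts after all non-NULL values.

RIGHT JOIN keeps every row from `sales`; unmatched rows get NULL for `products`'s columns.
Matching on l.sku = r.sku. A NULL in a compared column never satisfies the condition.
Matched pairs: 5; unmatched r rows kept: 3.

(MT, Lens); (NU, NULL); (NU, NULL); (RF, Widget); (RF, Widget); (RF, Widget); (RF, Widget); (NULL, NULL)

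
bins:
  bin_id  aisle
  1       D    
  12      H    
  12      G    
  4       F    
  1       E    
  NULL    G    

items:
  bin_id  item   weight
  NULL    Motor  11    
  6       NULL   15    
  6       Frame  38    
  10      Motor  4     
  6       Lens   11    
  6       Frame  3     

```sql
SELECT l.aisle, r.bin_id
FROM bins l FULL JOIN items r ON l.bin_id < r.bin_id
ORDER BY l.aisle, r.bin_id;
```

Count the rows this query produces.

FULL OUTER JOIN keeps every row from both sides; unmatched rows get NULL for the other side's columns.
Matching on l.bin_id < r.bin_id. A NULL in a compared column never satisfies the condition.
- bin_id=1: 5 matching r row(s), so 5 row(s) emitted.
- bin_id=12: no r row matches, row kept with r columns NULL.
- bin_id=12: no r row matches, row kept with r columns NULL.
- bin_id=4: 5 matching r row(s), so 5 row(s) emitted.
- bin_id=1: 5 matching r row(s), so 5 row(s) emitted.
- bin_id=NULL: no r row matches, row kept with r columns NULL.
- 1 row(s) from r found no l partner → padded with NULL.
Total: 15 matched + 4 padded = 19 rows.

19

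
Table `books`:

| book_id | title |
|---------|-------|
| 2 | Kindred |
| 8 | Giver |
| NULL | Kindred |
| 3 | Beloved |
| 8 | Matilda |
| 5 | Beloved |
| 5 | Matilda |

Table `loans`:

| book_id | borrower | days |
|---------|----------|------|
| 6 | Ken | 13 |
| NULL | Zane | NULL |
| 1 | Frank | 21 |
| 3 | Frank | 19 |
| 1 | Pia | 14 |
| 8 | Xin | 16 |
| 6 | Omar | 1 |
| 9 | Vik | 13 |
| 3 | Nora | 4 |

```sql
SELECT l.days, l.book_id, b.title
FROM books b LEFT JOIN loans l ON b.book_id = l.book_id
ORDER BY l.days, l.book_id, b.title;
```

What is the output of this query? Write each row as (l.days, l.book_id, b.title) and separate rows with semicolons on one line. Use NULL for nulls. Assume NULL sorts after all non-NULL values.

(4, 3, Beloved); (16, 8, Giver); (16, 8, Matilda); (19, 3, Beloved); (NULL, NULL, Beloved); (NULL, NULL, Kindred); (NULL, NULL, Kindred); (NULL, NULL, Matilda)

LEFT JOIN keeps every row from `books`; unmatched rows get NULL for `loans`'s columns.
Matching on b.book_id = l.book_id. A NULL in a compared column never satisfies the condition.
- b (book_id=2) has no partner → padded with NULL.
- b (book_id=8) pairs with 1 row(s) of l.
- b (book_id=NULL) has no partner → padded with NULL.
- b (book_id=3) pairs with 2 row(s) of l.
- b (book_id=8) pairs with 1 row(s) of l.
- b (book_id=5) has no partner → padded with NULL.
- b (book_id=5) has no partner → padded with NULL.
After projecting and ordering:
l.days | l.book_id | b.title
4 | 3 | Beloved
16 | 8 | Giver
16 | 8 | Matilda
19 | 3 | Beloved
NULL | NULL | Beloved
NULL | NULL | Kindred
NULL | NULL | Kindred
NULL | NULL | Matilda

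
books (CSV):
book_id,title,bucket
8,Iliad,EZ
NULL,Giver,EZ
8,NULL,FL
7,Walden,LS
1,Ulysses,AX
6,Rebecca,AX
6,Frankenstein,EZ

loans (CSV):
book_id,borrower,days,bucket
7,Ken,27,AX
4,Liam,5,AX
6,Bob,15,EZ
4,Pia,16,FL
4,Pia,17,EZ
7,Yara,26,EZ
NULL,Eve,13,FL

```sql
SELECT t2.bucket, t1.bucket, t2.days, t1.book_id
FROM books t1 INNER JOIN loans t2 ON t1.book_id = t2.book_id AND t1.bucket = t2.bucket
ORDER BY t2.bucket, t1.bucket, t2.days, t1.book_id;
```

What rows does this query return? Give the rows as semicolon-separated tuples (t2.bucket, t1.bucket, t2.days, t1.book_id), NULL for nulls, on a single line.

INNER JOIN keeps only pairs where the ON condition holds.
Matching on t1.book_id = t2.book_id AND t1.bucket = t2.bucket. A NULL in a compared column never satisfies the condition.
Matched pairs: 1.

(EZ, EZ, 15, 6)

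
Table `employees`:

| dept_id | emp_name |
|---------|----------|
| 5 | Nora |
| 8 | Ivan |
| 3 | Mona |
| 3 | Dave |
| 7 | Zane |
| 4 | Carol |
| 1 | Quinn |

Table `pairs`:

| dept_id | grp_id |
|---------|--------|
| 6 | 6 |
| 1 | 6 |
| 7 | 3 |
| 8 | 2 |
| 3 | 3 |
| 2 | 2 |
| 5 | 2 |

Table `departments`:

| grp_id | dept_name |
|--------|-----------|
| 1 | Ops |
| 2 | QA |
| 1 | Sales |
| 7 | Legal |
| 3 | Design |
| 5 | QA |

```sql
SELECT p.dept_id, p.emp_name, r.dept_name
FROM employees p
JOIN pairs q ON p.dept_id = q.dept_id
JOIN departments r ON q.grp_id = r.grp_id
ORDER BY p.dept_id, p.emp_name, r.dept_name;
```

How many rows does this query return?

5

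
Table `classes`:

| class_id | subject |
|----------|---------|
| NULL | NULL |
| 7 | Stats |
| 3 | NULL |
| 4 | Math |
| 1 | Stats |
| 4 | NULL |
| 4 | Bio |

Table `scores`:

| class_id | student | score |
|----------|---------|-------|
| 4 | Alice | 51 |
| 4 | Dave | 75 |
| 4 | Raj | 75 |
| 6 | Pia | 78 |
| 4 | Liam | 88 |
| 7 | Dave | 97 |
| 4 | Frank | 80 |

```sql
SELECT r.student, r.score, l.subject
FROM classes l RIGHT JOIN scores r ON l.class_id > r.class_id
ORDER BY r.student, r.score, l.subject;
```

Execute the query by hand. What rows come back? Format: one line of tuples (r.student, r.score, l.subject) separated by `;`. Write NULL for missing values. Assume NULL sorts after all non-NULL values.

RIGHT JOIN keeps every row from `scores`; unmatched rows get NULL for `classes`'s columns.
Matching on l.class_id > r.class_id. A NULL in a compared column never satisfies the condition.
- l[0] class_id=NULL → no match.
- l[1] class_id=7 → 6 match(es) in r → 6 row(s).
- l[2] class_id=3 → no match.
- l[3] class_id=4 → no match.
- l[4] class_id=1 → no match.
- l[5] class_id=4 → no match.
- l[6] class_id=4 → no match.
- 1 r row(s) had no l match → kept, l columns NULL.
After projecting and ordering:
r.student | r.score | l.subject
Alice | 51 | Stats
Dave | 75 | Stats
Dave | 97 | NULL
Frank | 80 | Stats
Liam | 88 | Stats
Pia | 78 | Stats
Raj | 75 | Stats

(Alice, 51, Stats); (Dave, 75, Stats); (Dave, 97, NULL); (Frank, 80, Stats); (Liam, 88, Stats); (Pia, 78, Stats); (Raj, 75, Stats)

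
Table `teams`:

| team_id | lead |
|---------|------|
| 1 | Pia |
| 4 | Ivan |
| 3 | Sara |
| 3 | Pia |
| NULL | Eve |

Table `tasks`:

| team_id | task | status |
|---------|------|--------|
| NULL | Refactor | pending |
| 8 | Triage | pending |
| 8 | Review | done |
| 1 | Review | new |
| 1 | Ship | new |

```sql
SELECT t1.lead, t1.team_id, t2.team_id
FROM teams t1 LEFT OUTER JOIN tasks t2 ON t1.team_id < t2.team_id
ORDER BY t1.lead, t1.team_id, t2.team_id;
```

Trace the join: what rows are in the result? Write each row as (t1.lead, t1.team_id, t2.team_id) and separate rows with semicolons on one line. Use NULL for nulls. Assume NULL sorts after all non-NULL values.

LEFT JOIN keeps every row from `teams`; unmatched rows get NULL for `tasks`'s columns.
Matching on t1.team_id < t2.team_id. A NULL in a compared column never satisfies the condition.
Matched pairs: 8; unmatched t1 rows kept: 1.

(Eve, NULL, NULL); (Ivan, 4, 8); (Ivan, 4, 8); (Pia, 1, 8); (Pia, 1, 8); (Pia, 3, 8); (Pia, 3, 8); (Sara, 3, 8); (Sara, 3, 8)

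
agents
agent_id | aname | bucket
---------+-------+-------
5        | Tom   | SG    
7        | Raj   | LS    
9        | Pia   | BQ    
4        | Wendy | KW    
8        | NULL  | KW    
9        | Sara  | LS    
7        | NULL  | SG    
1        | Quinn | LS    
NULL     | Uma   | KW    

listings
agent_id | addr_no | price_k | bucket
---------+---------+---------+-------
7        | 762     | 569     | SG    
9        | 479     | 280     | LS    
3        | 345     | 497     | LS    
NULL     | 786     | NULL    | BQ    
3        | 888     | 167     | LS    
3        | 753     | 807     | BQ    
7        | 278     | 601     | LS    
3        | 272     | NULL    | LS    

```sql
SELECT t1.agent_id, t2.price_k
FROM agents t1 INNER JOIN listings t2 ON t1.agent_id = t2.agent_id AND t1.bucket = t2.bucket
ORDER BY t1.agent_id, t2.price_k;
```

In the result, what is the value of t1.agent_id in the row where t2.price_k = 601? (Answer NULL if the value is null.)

INNER JOIN keeps only pairs where the ON condition holds.
Matching on t1.agent_id = t2.agent_id AND t1.bucket = t2.bucket. A NULL in a compared column never satisfies the condition.
Matched pairs: 3.

7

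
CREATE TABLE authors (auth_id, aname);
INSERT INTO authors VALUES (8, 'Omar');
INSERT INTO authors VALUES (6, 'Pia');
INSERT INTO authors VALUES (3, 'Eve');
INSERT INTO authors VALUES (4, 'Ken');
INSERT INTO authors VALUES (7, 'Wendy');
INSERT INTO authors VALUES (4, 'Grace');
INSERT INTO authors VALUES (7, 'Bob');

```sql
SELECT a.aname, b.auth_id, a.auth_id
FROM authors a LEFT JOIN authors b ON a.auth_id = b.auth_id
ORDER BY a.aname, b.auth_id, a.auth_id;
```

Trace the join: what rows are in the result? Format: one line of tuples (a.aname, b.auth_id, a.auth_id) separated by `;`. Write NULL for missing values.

LEFT JOIN keeps every row from `authors a`; unmatched rows get NULL for `authors b`'s columns.
Matching on a.auth_id = b.auth_id.
Matched pairs: 11; unmatched a rows kept: 0.

(Bob, 7, 7); (Bob, 7, 7); (Eve, 3, 3); (Grace, 4, 4); (Grace, 4, 4); (Ken, 4, 4); (Ken, 4, 4); (Omar, 8, 8); (Pia, 6, 6); (Wendy, 7, 7); (Wendy, 7, 7)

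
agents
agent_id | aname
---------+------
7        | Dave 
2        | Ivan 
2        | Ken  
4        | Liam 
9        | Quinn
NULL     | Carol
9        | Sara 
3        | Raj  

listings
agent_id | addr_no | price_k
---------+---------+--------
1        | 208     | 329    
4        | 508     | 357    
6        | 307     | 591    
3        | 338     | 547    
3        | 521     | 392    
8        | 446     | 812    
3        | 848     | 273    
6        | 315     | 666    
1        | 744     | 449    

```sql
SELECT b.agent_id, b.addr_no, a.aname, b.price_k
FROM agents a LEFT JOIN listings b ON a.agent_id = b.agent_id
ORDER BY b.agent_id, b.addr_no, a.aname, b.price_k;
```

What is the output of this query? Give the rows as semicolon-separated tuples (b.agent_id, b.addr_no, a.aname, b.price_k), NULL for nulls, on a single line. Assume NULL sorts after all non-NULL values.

LEFT JOIN keeps every row from `agents`; unmatched rows get NULL for `listings`'s columns.
Matching on a.agent_id = b.agent_id. A NULL in a compared column never satisfies the condition.
- agent_id=7: no b row matches, row kept with b columns NULL.
- agent_id=2: no b row matches, row kept with b columns NULL.
- agent_id=2: no b row matches, row kept with b columns NULL.
- agent_id=4: 1 matching b row(s), so 1 row(s) emitted.
- agent_id=9: no b row matches, row kept with b columns NULL.
- agent_id=NULL: no b row matches, row kept with b columns NULL.
- agent_id=9: no b row matches, row kept with b columns NULL.
- agent_id=3: 3 matching b row(s), so 3 row(s) emitted.
After projecting and ordering:
b.agent_id | b.addr_no | a.aname | b.price_k
3 | 338 | Raj | 547
3 | 521 | Raj | 392
3 | 848 | Raj | 273
4 | 508 | Liam | 357
NULL | NULL | Carol | NULL
NULL | NULL | Dave | NULL
NULL | NULL | Ivan | NULL
NULL | NULL | Ken | NULL
NULL | NULL | Quinn | NULL
NULL | NULL | Sara | NULL

(3, 338, Raj, 547); (3, 521, Raj, 392); (3, 848, Raj, 273); (4, 508, Liam, 357); (NULL, NULL, Carol, NULL); (NULL, NULL, Dave, NULL); (NULL, NULL, Ivan, NULL); (NULL, NULL, Ken, NULL); (NULL, NULL, Quinn, NULL); (NULL, NULL, Sara, NULL)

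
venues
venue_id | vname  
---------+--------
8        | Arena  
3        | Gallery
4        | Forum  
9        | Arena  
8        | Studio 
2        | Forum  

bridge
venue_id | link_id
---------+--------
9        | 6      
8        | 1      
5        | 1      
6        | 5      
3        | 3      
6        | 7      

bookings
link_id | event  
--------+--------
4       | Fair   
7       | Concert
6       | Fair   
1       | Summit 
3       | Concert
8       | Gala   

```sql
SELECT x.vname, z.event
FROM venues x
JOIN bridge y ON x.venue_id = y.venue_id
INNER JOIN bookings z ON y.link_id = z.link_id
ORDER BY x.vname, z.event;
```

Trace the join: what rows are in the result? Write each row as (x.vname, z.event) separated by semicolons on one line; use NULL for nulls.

Joins associate left-to-right: venues INNER JOIN bridge on venue_id gives 4 intermediate row(s).
Then INNER JOIN `bookings z` on link_id: keep only rows whose y.link_id appears in z.

(Arena, Fair); (Arena, Summit); (Gallery, Concert); (Studio, Summit)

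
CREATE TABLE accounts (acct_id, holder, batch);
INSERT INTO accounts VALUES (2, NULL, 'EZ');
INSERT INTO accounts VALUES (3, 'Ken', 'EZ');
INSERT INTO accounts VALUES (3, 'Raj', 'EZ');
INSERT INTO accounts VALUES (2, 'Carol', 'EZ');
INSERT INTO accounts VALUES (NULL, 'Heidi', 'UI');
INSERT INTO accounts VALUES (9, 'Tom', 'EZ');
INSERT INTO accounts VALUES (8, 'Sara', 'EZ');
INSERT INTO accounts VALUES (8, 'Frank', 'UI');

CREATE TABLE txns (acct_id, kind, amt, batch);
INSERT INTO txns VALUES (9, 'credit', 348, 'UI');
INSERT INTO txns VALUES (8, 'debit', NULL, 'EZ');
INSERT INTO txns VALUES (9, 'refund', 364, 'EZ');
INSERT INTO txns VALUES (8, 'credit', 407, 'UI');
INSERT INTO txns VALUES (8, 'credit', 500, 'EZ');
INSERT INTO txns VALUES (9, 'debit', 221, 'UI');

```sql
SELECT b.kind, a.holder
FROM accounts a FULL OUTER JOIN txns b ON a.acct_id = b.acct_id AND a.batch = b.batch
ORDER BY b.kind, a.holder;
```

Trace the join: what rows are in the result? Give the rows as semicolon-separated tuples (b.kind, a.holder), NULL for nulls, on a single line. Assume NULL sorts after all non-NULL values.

(credit, Frank); (credit, Sara); (credit, NULL); (debit, Sara); (debit, NULL); (refund, Tom); (NULL, Carol); (NULL, Heidi); (NULL, Ken); (NULL, Raj); (NULL, NULL)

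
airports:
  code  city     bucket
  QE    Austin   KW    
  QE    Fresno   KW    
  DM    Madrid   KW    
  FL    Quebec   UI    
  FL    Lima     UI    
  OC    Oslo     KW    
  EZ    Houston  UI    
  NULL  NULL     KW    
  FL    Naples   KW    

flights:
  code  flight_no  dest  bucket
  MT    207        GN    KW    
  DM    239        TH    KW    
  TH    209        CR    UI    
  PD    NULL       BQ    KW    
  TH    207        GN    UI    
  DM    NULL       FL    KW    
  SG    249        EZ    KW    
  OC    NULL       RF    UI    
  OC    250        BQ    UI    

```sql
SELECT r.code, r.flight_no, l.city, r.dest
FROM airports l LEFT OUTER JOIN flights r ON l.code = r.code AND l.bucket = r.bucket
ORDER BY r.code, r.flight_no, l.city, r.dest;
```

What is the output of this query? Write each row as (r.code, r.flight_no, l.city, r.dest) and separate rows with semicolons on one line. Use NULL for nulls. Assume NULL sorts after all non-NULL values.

(DM, 239, Madrid, TH); (DM, NULL, Madrid, FL); (NULL, NULL, Austin, NULL); (NULL, NULL, Fresno, NULL); (NULL, NULL, Houston, NULL); (NULL, NULL, Lima, NULL); (NULL, NULL, Naples, NULL); (NULL, NULL, Oslo, NULL); (NULL, NULL, Quebec, NULL); (NULL, NULL, NULL, NULL)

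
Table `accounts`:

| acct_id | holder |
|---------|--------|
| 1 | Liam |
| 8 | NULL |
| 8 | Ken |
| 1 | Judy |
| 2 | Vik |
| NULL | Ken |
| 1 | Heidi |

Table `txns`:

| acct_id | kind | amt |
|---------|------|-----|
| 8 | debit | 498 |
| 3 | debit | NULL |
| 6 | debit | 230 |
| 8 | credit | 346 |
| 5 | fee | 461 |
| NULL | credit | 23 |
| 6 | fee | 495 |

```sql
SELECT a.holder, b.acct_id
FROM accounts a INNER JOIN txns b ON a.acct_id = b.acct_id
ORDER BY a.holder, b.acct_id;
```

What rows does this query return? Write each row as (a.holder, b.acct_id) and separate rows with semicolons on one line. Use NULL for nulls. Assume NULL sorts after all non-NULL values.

INNER JOIN keeps only pairs where the ON condition holds.
Matching on a.acct_id = b.acct_id. A NULL in a compared column never satisfies the condition.
- a[0] acct_id=1 → no match; dropped.
- a[1] acct_id=8 → 2 match(es) in b → 2 row(s).
- a[2] acct_id=8 → 2 match(es) in b → 2 row(s).
- a[3] acct_id=1 → no match; dropped.
- a[4] acct_id=2 → no match; dropped.
- a[5] acct_id=NULL → no match; dropped.
- a[6] acct_id=1 → no match; dropped.
After projecting and ordering:
a.holder | b.acct_id
Ken | 8
Ken | 8
NULL | 8
NULL | 8

(Ken, 8); (Ken, 8); (NULL, 8); (NULL, 8)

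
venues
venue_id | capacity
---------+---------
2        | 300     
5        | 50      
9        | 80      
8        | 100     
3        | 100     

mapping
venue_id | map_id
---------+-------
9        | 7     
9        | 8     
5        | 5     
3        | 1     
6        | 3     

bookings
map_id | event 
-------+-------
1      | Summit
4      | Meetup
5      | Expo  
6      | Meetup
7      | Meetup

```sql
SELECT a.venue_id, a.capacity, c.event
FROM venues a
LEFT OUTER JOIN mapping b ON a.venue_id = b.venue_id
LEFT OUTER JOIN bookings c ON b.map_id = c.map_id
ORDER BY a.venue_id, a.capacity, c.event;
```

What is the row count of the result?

6

Evaluate left to right. First `venues a LEFT JOIN mapping b` on venue_id: 6 row(s).
Then LEFT JOIN `bookings c` on map_id: each of those 6 rows is kept; rows whose b.map_id has no match in c get NULL for c's columns.
Result: 6 row(s).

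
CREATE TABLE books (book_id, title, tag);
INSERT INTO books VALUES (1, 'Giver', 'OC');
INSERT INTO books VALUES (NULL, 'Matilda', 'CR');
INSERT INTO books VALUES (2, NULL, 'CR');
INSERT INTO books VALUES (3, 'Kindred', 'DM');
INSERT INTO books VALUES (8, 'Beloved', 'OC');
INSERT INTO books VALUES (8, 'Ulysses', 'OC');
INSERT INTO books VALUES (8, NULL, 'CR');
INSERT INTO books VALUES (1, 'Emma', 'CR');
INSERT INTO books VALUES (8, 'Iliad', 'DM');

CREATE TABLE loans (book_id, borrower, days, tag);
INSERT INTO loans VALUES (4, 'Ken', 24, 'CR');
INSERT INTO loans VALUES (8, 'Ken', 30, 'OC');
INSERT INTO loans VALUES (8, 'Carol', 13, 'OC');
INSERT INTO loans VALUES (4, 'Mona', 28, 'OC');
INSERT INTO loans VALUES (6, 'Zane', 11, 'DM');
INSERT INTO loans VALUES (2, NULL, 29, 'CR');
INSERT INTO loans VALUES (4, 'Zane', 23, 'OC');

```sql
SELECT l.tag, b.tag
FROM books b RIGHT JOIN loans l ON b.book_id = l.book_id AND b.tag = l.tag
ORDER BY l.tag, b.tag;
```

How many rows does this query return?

9

RIGHT JOIN keeps every row from `loans`; unmatched rows get NULL for `books`'s columns.
Matching on b.book_id = l.book_id AND b.tag = l.tag. A NULL in a compared column never satisfies the condition.
- b (book_id=1, tag=OC) has no partner in l.
- b (book_id=NULL, tag=CR) has no partner in l.
- b (book_id=2, tag=CR) pairs with 1 row(s) of l.
- b (book_id=3, tag=DM) has no partner in l.
- b (book_id=8, tag=OC) pairs with 2 row(s) of l.
- b (book_id=8, tag=OC) pairs with 2 row(s) of l.
- b (book_id=8, tag=CR) has no partner in l.
- b (book_id=1, tag=CR) has no partner in l.
- b (book_id=8, tag=DM) has no partner in l.
- plus 4 unmatched l row(s), each kept with NULL b columns.
Total: 5 matched + 4 padded = 9 rows.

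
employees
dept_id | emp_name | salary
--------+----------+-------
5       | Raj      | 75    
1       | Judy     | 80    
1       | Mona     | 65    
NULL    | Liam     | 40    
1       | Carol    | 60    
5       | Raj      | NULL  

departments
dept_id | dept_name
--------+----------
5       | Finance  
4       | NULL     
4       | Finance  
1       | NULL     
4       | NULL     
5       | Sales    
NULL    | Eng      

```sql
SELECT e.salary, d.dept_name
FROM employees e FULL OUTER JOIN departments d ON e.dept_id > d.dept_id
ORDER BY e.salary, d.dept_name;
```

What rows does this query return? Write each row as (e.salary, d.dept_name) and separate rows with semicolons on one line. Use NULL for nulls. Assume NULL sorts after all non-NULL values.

(40, NULL); (60, NULL); (65, NULL); (75, Finance); (75, NULL); (75, NULL); (75, NULL); (80, NULL); (NULL, Eng); (NULL, Finance); (NULL, Finance); (NULL, Sales); (NULL, NULL); (NULL, NULL); (NULL, NULL)

FULL OUTER JOIN keeps every row from both sides; unmatched rows get NULL for the other side's columns.
Matching on e.dept_id > d.dept_id. A NULL in a compared column never satisfies the condition.
- e row (dept_id=5): matches 4 d row(s) → 4 output row(s).
- e row (dept_id=1): no match → kept, d columns NULL.
- e row (dept_id=1): no match → kept, d columns NULL.
- e row (dept_id=NULL): no match → kept, d columns NULL.
- e row (dept_id=1): no match → kept, d columns NULL.
- e row (dept_id=5): matches 4 d row(s) → 4 output row(s).
- plus 3 unmatched d row(s), each kept with NULL e columns.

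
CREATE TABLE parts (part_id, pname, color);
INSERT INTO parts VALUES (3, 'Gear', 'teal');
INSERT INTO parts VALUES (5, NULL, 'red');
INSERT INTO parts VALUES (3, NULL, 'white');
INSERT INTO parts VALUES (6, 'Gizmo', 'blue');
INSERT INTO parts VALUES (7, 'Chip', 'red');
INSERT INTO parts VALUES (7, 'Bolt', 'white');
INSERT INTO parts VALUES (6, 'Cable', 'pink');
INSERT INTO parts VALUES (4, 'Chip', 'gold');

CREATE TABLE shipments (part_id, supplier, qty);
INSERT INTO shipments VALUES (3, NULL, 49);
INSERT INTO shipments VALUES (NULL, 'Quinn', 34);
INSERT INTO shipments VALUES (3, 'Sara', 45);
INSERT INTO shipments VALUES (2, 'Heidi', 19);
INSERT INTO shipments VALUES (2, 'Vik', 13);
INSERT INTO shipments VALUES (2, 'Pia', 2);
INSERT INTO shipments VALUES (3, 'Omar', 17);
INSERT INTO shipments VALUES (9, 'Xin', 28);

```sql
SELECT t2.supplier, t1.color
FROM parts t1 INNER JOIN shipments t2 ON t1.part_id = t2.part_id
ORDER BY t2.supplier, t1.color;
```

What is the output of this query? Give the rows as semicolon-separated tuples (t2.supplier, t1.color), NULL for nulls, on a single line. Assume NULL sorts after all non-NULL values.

(Omar, teal); (Omar, white); (Sara, teal); (Sara, white); (NULL, teal); (NULL, white)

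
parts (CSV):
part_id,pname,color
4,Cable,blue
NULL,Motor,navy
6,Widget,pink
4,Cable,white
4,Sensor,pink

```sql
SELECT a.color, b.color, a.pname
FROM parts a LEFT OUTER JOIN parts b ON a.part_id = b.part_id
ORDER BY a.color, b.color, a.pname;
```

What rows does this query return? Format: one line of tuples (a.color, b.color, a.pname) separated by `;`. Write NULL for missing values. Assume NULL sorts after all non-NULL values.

(blue, blue, Cable); (blue, pink, Cable); (blue, white, Cable); (navy, NULL, Motor); (pink, blue, Sensor); (pink, pink, Sensor); (pink, pink, Widget); (pink, white, Sensor); (white, blue, Cable); (white, pink, Cable); (white, white, Cable)

LEFT JOIN keeps every row from `parts a`; unmatched rows get NULL for `parts b`'s columns.
Matching on a.part_id = b.part_id. A NULL in a compared column never satisfies the condition.
Matched pairs: 10; unmatched a rows kept: 1.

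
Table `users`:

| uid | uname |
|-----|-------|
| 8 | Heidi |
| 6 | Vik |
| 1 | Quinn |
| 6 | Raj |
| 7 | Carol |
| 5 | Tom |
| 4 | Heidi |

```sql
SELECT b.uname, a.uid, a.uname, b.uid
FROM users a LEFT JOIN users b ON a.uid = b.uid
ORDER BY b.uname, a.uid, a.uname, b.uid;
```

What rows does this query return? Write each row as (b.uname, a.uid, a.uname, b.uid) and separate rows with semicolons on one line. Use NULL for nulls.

(Carol, 7, Carol, 7); (Heidi, 4, Heidi, 4); (Heidi, 8, Heidi, 8); (Quinn, 1, Quinn, 1); (Raj, 6, Raj, 6); (Raj, 6, Vik, 6); (Tom, 5, Tom, 5); (Vik, 6, Raj, 6); (Vik, 6, Vik, 6)

LEFT JOIN keeps every row from `users a`; unmatched rows get NULL for `users b`'s columns.
Matching on a.uid = b.uid.
- a[0] uid=8 → 1 match(es) in b → 1 row(s).
- a[1] uid=6 → 2 match(es) in b → 2 row(s).
- a[2] uid=1 → 1 match(es) in b → 1 row(s).
- a[3] uid=6 → 2 match(es) in b → 2 row(s).
- a[4] uid=7 → 1 match(es) in b → 1 row(s).
- a[5] uid=5 → 1 match(es) in b → 1 row(s).
- a[6] uid=4 → 1 match(es) in b → 1 row(s).
After projecting and ordering:
b.uname | a.uid | a.uname | b.uid
Carol | 7 | Carol | 7
Heidi | 4 | Heidi | 4
Heidi | 8 | Heidi | 8
Quinn | 1 | Quinn | 1
Raj | 6 | Raj | 6
Raj | 6 | Vik | 6
Tom | 5 | Tom | 5
Vik | 6 | Raj | 6
Vik | 6 | Vik | 6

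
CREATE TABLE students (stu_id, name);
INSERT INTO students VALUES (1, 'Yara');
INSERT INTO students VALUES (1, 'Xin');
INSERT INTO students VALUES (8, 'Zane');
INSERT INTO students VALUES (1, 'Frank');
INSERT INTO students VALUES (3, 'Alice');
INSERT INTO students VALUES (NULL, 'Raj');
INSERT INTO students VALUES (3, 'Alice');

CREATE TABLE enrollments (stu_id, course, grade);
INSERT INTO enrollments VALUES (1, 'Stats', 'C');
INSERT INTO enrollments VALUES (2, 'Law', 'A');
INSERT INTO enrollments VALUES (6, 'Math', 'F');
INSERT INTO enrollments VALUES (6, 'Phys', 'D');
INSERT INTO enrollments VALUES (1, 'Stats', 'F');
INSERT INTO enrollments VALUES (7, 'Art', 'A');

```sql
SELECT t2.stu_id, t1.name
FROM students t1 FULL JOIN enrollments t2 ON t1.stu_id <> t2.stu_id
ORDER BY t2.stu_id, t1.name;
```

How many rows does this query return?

FULL OUTER JOIN keeps every row from both sides; unmatched rows get NULL for the other side's columns.
Matching on t1.stu_id <> t2.stu_id. A NULL in a compared column never satisfies the condition.
Matched pairs: 30; unmatched t1 rows kept: 1; unmatched t2 rows kept: 0.
Total: 30 matched + 1 padded = 31 rows.

31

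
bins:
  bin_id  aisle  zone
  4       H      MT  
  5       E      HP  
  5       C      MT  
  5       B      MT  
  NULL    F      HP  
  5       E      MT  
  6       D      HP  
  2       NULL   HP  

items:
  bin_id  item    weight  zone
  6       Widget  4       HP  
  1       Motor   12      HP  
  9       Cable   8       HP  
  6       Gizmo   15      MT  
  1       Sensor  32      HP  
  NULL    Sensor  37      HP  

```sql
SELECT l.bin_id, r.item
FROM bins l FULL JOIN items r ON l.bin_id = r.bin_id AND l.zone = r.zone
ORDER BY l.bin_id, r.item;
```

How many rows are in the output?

FULL OUTER JOIN keeps every row from both sides; unmatched rows get NULL for the other side's columns.
Matching on l.bin_id = r.bin_id AND l.zone = r.zone. A NULL in a compared column never satisfies the condition.
Matched pairs: 1; unmatched l rows kept: 7; unmatched r rows kept: 5.
Total: 1 matched + 12 padded = 13 rows.

13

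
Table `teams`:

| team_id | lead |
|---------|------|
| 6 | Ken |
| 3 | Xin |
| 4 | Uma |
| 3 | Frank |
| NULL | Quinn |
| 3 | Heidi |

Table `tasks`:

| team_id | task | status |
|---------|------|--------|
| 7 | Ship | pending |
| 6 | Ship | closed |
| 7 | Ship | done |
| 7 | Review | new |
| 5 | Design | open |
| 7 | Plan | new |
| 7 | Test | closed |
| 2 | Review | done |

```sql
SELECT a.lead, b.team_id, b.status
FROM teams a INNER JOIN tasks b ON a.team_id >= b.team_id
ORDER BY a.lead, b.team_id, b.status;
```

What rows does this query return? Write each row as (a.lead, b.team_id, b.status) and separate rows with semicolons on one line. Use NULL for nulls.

(Frank, 2, done); (Heidi, 2, done); (Ken, 2, done); (Ken, 5, open); (Ken, 6, closed); (Uma, 2, done); (Xin, 2, done)

INNER JOIN keeps only pairs where the ON condition holds.
Matching on a.team_id >= b.team_id. A NULL in a compared column never satisfies the condition.
- a[0] team_id=6 → 3 match(es) in b → 3 row(s).
- a[1] team_id=3 → 1 match(es) in b → 1 row(s).
- a[2] team_id=4 → 1 match(es) in b → 1 row(s).
- a[3] team_id=3 → 1 match(es) in b → 1 row(s).
- a[4] team_id=NULL → no match; dropped.
- a[5] team_id=3 → 1 match(es) in b → 1 row(s).
After projecting and ordering:
a.lead | b.team_id | b.status
Frank | 2 | done
Heidi | 2 | done
Ken | 2 | done
Ken | 5 | open
Ken | 6 | closed
Uma | 2 | done
Xin | 2 | done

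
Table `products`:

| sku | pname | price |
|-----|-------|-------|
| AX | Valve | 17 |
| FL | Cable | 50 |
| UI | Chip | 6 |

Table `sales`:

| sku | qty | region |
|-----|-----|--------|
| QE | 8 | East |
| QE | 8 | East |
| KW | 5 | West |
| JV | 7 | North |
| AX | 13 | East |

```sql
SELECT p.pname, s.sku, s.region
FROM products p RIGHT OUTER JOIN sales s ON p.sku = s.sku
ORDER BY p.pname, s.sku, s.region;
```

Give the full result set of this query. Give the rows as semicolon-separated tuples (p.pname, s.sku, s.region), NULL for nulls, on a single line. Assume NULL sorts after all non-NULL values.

RIGHT JOIN keeps every row from `sales`; unmatched rows get NULL for `products`'s columns.
Matching on p.sku = s.sku.
Matched pairs: 1; unmatched s rows kept: 4.

(Valve, AX, East); (NULL, JV, North); (NULL, KW, West); (NULL, QE, East); (NULL, QE, East)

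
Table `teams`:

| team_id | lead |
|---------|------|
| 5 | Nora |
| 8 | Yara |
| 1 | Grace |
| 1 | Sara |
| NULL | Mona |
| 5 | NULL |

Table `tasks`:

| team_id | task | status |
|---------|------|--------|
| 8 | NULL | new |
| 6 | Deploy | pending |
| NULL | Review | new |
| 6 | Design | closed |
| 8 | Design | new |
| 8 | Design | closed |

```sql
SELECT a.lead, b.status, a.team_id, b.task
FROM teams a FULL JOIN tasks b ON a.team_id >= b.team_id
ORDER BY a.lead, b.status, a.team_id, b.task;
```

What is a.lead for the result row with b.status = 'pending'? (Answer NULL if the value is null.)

Yara

FULL OUTER JOIN keeps every row from both sides; unmatched rows get NULL for the other side's columns.
Matching on a.team_id >= b.team_id. A NULL in a compared column never satisfies the condition.
- a[0] team_id=5 → no match; kept with NULLs on the b side.
- a[1] team_id=8 → 5 match(es) in b → 5 row(s).
- a[2] team_id=1 → no match; kept with NULLs on the b side.
- a[3] team_id=1 → no match; kept with NULLs on the b side.
- a[4] team_id=NULL → no match; kept with NULLs on the b side.
- a[5] team_id=5 → no match; kept with NULLs on the b side.
- plus 1 unmatched b row(s), each kept with NULL a columns.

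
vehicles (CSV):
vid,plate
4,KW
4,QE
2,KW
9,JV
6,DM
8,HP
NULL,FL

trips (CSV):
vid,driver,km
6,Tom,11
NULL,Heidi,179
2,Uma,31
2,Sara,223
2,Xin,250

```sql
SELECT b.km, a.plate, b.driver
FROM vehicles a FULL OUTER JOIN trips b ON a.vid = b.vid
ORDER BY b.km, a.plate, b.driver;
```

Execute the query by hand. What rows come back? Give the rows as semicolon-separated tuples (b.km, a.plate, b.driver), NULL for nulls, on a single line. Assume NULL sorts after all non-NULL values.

(11, DM, Tom); (31, KW, Uma); (179, NULL, Heidi); (223, KW, Sara); (250, KW, Xin); (NULL, FL, NULL); (NULL, HP, NULL); (NULL, JV, NULL); (NULL, KW, NULL); (NULL, QE, NULL)

FULL OUTER JOIN keeps every row from both sides; unmatched rows get NULL for the other side's columns.
Matching on a.vid = b.vid. A NULL in a compared column never satisfies the condition.
- a (vid=4) has no partner → padded with NULL.
- a (vid=4) has no partner → padded with NULL.
- a (vid=2) pairs with 3 row(s) of b.
- a (vid=9) has no partner → padded with NULL.
- a (vid=6) pairs with 1 row(s) of b.
- a (vid=8) has no partner → padded with NULL.
- a (vid=NULL) has no partner → padded with NULL.
- plus 1 unmatched b row(s), each kept with NULL a columns.
After projecting and ordering:
b.km | a.plate | b.driver
11 | DM | Tom
31 | KW | Uma
179 | NULL | Heidi
223 | KW | Sara
250 | KW | Xin
NULL | FL | NULL
NULL | HP | NULL
NULL | JV | NULL
NULL | KW | NULL
NULL | QE | NULL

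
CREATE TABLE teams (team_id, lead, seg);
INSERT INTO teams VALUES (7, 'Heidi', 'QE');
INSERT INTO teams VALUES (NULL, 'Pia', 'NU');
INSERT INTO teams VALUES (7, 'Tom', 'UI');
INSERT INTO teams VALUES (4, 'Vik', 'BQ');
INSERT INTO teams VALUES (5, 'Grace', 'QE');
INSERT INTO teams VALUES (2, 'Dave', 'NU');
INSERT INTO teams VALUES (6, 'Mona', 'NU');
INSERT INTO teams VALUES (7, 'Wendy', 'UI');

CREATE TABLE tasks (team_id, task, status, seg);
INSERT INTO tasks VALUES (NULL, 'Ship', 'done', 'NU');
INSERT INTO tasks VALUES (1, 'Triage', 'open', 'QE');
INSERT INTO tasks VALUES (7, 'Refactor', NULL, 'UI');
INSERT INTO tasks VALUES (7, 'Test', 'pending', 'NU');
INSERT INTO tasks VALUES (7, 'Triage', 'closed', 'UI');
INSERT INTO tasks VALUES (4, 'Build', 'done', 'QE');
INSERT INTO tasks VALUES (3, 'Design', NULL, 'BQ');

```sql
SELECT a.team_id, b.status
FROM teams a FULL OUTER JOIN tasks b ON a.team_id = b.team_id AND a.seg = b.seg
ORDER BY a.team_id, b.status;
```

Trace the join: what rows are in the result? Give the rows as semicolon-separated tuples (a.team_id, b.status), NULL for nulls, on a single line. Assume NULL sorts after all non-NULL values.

FULL OUTER JOIN keeps every row from both sides; unmatched rows get NULL for the other side's columns.
Matching on a.team_id = b.team_id AND a.seg = b.seg. A NULL in a compared column never satisfies the condition.
- a (team_id=7, seg=QE) has no partner → padded with NULL.
- a (team_id=NULL, seg=NU) has no partner → padded with NULL.
- a (team_id=7, seg=UI) pairs with 2 row(s) of b.
- a (team_id=4, seg=BQ) has no partner → padded with NULL.
- a (team_id=5, seg=QE) has no partner → padded with NULL.
- a (team_id=2, seg=NU) has no partner → padded with NULL.
- a (team_id=6, seg=NU) has no partner → padded with NULL.
- a (team_id=7, seg=UI) pairs with 2 row(s) of b.
- 5 row(s) from b found no a partner → padded with NULL.

(2, NULL); (4, NULL); (5, NULL); (6, NULL); (7, closed); (7, closed); (7, NULL); (7, NULL); (7, NULL); (NULL, done); (NULL, done); (NULL, open); (NULL, pending); (NULL, NULL); (NULL, NULL)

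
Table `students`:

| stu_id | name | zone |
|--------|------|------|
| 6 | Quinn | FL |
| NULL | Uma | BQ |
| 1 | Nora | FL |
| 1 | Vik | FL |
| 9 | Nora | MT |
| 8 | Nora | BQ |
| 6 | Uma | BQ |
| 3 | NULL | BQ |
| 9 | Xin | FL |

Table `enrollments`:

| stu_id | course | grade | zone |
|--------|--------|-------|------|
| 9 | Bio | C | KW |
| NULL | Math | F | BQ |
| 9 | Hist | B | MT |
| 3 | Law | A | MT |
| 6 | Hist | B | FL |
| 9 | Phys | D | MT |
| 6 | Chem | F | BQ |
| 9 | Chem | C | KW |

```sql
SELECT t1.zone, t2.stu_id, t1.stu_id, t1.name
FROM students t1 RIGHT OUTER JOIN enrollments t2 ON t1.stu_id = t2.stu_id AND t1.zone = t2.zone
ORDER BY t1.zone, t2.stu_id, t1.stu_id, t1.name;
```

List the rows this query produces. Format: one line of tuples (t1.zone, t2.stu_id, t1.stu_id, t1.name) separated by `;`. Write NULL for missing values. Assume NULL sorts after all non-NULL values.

(BQ, 6, 6, Uma); (FL, 6, 6, Quinn); (MT, 9, 9, Nora); (MT, 9, 9, Nora); (NULL, 3, NULL, NULL); (NULL, 9, NULL, NULL); (NULL, 9, NULL, NULL); (NULL, NULL, NULL, NULL)

RIGHT JOIN keeps every row from `enrollments`; unmatched rows get NULL for `students`'s columns.
Matching on t1.stu_id = t2.stu_id AND t1.zone = t2.zone. A NULL in a compared column never satisfies the condition.
- t1 row (stu_id=6, zone=FL): matches 1 t2 row(s) → 1 output row(s).
- t1 row (stu_id=NULL, zone=BQ): no match.
- t1 row (stu_id=1, zone=FL): no match.
- t1 row (stu_id=1, zone=FL): no match.
- t1 row (stu_id=9, zone=MT): matches 2 t2 row(s) → 2 output row(s).
- t1 row (stu_id=8, zone=BQ): no match.
- t1 row (stu_id=6, zone=BQ): matches 1 t2 row(s) → 1 output row(s).
- t1 row (stu_id=3, zone=BQ): no match.
- t1 row (stu_id=9, zone=FL): no match.
- 4 row(s) from t2 found no t1 partner → padded with NULL.
After projecting and ordering:
t1.zone | t2.stu_id | t1.stu_id | t1.name
BQ | 6 | 6 | Uma
FL | 6 | 6 | Quinn
MT | 9 | 9 | Nora
MT | 9 | 9 | Nora
NULL | 3 | NULL | NULL
NULL | 9 | NULL | NULL
NULL | 9 | NULL | NULL
NULL | NULL | NULL | NULL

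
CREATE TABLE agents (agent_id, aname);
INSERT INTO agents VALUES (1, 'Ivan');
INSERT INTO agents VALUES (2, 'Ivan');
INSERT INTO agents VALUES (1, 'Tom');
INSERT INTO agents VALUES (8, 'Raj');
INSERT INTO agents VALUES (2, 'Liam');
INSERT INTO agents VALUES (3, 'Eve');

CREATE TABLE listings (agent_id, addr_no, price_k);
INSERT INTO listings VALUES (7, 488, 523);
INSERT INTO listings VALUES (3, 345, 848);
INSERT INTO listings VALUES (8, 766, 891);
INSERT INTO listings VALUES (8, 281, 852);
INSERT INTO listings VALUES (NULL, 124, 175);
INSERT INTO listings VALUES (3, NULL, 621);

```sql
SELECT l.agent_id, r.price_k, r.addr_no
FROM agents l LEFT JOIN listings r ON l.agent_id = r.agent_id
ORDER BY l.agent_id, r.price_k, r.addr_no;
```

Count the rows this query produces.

LEFT JOIN keeps every row from `agents`; unmatched rows get NULL for `listings`'s columns.
Matching on l.agent_id = r.agent_id. A NULL in a compared column never satisfies the condition.
- l (agent_id=1) has no partner → padded with NULL.
- l (agent_id=2) has no partner → padded with NULL.
- l (agent_id=1) has no partner → padded with NULL.
- l (agent_id=8) pairs with 2 row(s) of r.
- l (agent_id=2) has no partner → padded with NULL.
- l (agent_id=3) pairs with 2 row(s) of r.
Total: 4 matched + 4 padded = 8 rows.

8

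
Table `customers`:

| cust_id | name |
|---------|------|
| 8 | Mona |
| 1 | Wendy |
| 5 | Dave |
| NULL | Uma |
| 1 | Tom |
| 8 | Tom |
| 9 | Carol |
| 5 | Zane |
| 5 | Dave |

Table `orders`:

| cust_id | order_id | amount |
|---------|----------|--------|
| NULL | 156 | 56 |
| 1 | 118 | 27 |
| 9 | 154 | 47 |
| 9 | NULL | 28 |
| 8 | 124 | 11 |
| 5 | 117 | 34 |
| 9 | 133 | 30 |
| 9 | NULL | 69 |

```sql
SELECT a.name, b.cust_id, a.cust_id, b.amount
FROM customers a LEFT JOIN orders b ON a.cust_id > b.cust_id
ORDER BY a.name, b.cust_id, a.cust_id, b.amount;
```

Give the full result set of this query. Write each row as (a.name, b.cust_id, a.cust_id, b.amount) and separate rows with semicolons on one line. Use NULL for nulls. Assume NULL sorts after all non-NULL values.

LEFT JOIN keeps every row from `customers`; unmatched rows get NULL for `orders`'s columns.
Matching on a.cust_id > b.cust_id. A NULL in a compared column never satisfies the condition.
- cust_id=8: 2 matching b row(s), so 2 row(s) emitted.
- cust_id=1: no b row matches, row kept with b columns NULL.
- cust_id=5: 1 matching b row(s), so 1 row(s) emitted.
- cust_id=NULL: no b row matches, row kept with b columns NULL.
- cust_id=1: no b row matches, row kept with b columns NULL.
- cust_id=8: 2 matching b row(s), so 2 row(s) emitted.
- cust_id=9: 3 matching b row(s), so 3 row(s) emitted.
- cust_id=5: 1 matching b row(s), so 1 row(s) emitted.
- cust_id=5: 1 matching b row(s), so 1 row(s) emitted.

(Carol, 1, 9, 27); (Carol, 5, 9, 34); (Carol, 8, 9, 11); (Dave, 1, 5, 27); (Dave, 1, 5, 27); (Mona, 1, 8, 27); (Mona, 5, 8, 34); (Tom, 1, 8, 27); (Tom, 5, 8, 34); (Tom, NULL, 1, NULL); (Uma, NULL, NULL, NULL); (Wendy, NULL, 1, NULL); (Zane, 1, 5, 27)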